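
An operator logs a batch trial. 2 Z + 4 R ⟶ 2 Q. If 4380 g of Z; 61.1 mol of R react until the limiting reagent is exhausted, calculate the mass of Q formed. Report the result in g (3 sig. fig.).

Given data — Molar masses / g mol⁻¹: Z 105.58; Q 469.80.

14400 g

n(Z) = 4380 / 105.58 = 41.49 mol
n(R) = 61.10 mol
n/ν for Z = 41.49/2 = 20.75
n/ν for R = 61.10/4 = 15.28
Smallest n/ν is R → limiting reagent.
n(Q) = (2/4) × 61.10 = 30.55 mol
mass = 30.55 × 469.80 = 14350 g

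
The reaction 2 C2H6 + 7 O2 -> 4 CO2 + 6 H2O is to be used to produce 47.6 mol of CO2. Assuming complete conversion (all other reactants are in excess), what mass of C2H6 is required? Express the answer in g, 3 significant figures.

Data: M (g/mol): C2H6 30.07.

716 g

n(CO2) = 47.60 mol
n(C2H6) = (2/4) × 47.60 = 23.80 mol
mass = 23.80 × 30.07 = 715.7 g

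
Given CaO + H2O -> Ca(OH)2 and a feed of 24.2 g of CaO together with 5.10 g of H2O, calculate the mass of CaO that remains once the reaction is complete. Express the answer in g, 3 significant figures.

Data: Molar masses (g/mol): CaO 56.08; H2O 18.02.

8.33 g

n(CaO) = 24.20 / 56.08 = 0.4315 mol
n(H2O) = 5.100 / 18.02 = 0.2830 mol
n/ν for CaO = 0.4315/1 = 0.4315
n/ν for H2O = 0.2830/1 = 0.2830
Smallest n/ν is H2O → limiting reagent.
CaO consumed = (1/1) × 0.2830 = 0.2830 mol
CaO remaining = 0.4315 − 0.2830 = 0.1485 mol
mass = 0.1485 × 56.08 = 8.328 g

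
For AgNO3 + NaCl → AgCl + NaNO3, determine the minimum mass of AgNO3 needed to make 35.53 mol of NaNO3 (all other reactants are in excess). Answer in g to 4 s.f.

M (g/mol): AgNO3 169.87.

6035 g

n(NaNO3) = 35.53 mol
n(AgNO3) = (1/1) × 35.53 = 35.53 mol
mass = 35.53 × 169.87 = 6035 g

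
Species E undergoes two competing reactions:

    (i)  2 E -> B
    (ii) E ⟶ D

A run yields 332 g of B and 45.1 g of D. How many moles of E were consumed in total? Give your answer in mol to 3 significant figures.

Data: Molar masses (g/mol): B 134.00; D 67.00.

5.63 mol

n(B) = 332 / 134.00 = 2.478 mol
n(D) = 45.1 / 67.00 = 0.6731 mol
n(E) via (i) = (2/1)×2.478 = 4.956 mol
n(E) via (ii) = (1/1)×0.6731 = 0.6731 mol
total n(E) = 4.956 + 0.6731 = 5.629 mol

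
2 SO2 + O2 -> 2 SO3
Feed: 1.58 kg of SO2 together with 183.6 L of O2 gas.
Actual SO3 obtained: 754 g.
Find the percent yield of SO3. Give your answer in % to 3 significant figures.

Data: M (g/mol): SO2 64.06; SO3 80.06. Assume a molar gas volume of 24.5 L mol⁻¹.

n(SO2) = 1.580×1000 / 64.06 = 24.66 mol
n(O2) = 183.6 / 24.5 = 7.494 mol
n/ν for SO2 = 24.66/2 = 12.33
n/ν for O2 = 7.494/1 = 7.494
Smallest n/ν is O2 → limiting reagent.
theoretical n(SO3) = (2/1) × 7.494 = 14.99 mol → 1200 g
% yield = 754 / 1200 × 100 = 62.83 %

62.8 %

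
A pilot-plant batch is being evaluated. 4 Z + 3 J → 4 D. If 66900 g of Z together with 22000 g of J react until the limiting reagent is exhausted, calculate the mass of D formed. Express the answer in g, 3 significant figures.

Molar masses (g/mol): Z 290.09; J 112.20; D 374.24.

n(Z) = 66900 / 290.09 = 230.6 mol
n(J) = 22000 / 112.20 = 196.1 mol
n/ν for Z = 230.6/4 = 57.65
n/ν for J = 196.1/3 = 65.37
Smallest n/ν is Z → limiting reagent.
n(D) = (4/4) × 230.6 = 230.6 mol
mass = 230.6 × 374.24 = 86300 g

86300 g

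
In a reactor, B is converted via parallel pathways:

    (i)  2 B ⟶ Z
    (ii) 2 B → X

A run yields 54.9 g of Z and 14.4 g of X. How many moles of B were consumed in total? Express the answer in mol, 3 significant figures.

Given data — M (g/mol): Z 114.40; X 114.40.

1.21 mol

n(Z) = 54.9 / 114.40 = 0.4799 mol
n(X) = 14.4 / 114.40 = 0.1259 mol
n(B) via (i) = (2/1)×0.4799 = 0.9598 mol
n(B) via (ii) = (2/1)×0.1259 = 0.2518 mol
total n(B) = 0.9598 + 0.2518 = 1.212 mol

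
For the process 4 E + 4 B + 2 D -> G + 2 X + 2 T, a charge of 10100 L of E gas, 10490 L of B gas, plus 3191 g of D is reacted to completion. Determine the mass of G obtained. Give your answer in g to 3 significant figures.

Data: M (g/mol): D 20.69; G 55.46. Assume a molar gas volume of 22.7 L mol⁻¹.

4280 g

n(E) = 10100 / 22.7 = 444.9 mol
n(B) = 10490 / 22.7 = 462.1 mol
n(D) = 3191 / 20.69 = 154.2 mol
n/ν for E = 444.9/4 = 111.2
n/ν for B = 462.1/4 = 115.5
n/ν for D = 154.2/2 = 77.10
Smallest n/ν is D → limiting reagent.
n(G) = (1/2) × 154.2 = 77.10 mol
mass = 77.10 × 55.46 = 4276 g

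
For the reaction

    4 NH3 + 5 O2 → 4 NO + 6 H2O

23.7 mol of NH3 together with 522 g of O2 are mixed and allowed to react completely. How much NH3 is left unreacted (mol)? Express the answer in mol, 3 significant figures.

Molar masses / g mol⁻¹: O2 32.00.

10.7 mol

n(NH3) = 23.70 mol
n(O2) = 522.0 / 32.00 = 16.31 mol
n/ν → NH3: 5.925, O2: 3.262; O2 is limiting.
NH3 consumed = (4/5) × 16.31 = 13.05 mol
NH3 remaining = 23.70 − 13.05 = 10.65 mol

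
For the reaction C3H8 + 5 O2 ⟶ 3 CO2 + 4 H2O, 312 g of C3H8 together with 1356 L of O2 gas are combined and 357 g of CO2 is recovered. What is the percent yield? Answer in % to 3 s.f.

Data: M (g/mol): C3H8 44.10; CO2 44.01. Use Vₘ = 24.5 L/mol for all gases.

n(C3H8) = 312.0 / 44.10 = 7.075 mol
n(O2) = 1356 / 24.5 = 55.35 mol
n/ν for C3H8 = 7.075/1 = 7.075
n/ν for O2 = 55.35/5 = 11.07
Smallest n/ν is C3H8 → limiting reagent.
theoretical n(CO2) = (3/1) × 7.075 = 21.23 mol → 934.3 g
% yield = 357 / 934.3 × 100 = 38.21 %

38.2 %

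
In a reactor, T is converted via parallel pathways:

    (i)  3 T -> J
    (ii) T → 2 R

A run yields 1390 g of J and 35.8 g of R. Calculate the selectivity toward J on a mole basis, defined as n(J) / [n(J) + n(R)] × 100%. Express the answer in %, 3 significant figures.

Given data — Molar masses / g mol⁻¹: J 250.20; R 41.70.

86.6 %

n(J) = 1390 / 250.20 = 5.556 mol
n(R) = 35.8 / 41.70 = 0.8585 mol
selectivity = 5.556/(5.556+0.8585) × 100 = 86.62 %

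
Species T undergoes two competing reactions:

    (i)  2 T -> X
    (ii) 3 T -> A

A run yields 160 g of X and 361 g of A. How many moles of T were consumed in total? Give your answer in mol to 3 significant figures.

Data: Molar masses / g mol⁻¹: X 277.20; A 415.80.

3.76 mol

n(X) = 160 / 277.20 = 0.5772 mol
n(A) = 361 / 415.80 = 0.8682 mol
n(T) via (i) = (2/1)×0.5772 = 1.154 mol
n(T) via (ii) = (3/1)×0.8682 = 2.605 mol
total n(T) = 1.154 + 2.605 = 3.759 mol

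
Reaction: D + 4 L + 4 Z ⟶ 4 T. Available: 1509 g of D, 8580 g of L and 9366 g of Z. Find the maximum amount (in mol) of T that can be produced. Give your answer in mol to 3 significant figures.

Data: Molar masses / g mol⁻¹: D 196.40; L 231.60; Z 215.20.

n(D) = 1509 / 196.40 = 7.683 mol
n(L) = 8580 / 231.60 = 37.05 mol
n(Z) = 9366 / 215.20 = 43.52 mol
n/ν → D: 7.683, L: 9.263, Z: 10.88; D is limiting.
n(T) = (4/1) × 7.683 = 30.73 mol

30.7 mol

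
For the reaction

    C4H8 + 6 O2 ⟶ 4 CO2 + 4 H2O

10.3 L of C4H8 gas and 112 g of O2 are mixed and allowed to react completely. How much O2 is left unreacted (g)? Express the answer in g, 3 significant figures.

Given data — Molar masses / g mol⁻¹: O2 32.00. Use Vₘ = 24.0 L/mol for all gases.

n(C4H8) = 10.30 / 24.0 = 0.4292 mol
n(O2) = 112.0 / 32.00 = 3.500 mol
n/ν for C4H8 = 0.4292/1 = 0.4292
n/ν for O2 = 3.500/6 = 0.5833
Smallest n/ν is C4H8 → limiting reagent.
O2 consumed = (6/1) × 0.4292 = 2.575 mol
O2 remaining = 3.500 − 2.575 = 0.9250 mol
mass = 0.9250 × 32.00 = 29.60 g

29.6 g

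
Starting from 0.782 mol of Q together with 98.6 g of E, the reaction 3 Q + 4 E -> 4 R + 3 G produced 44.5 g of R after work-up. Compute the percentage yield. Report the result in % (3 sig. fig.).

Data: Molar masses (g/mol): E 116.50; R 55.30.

95.1 %

n(Q) = 0.7820 mol
n(E) = 98.60 / 116.50 = 0.8464 mol
n/ν for Q = 0.7820/3 = 0.2607
n/ν for E = 0.8464/4 = 0.2116
Smallest n/ν is E → limiting reagent.
theoretical n(R) = (4/4) × 0.8464 = 0.8464 mol → 46.81 g
% yield = 44.5 / 46.81 × 100 = 95.07 %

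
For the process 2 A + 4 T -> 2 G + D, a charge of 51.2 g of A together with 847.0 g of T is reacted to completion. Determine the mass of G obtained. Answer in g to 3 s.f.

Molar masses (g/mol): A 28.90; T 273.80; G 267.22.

n(A) = 51.20 / 28.90 = 1.772 mol
n(T) = 847.0 / 273.80 = 3.093 mol
n/ν for A = 1.772/2 = 0.8860
n/ν for T = 3.093/4 = 0.7733
Smallest n/ν is T → limiting reagent.
n(G) = (2/4) × 3.093 = 1.547 mol
mass = 1.547 × 267.22 = 413.4 g

413 g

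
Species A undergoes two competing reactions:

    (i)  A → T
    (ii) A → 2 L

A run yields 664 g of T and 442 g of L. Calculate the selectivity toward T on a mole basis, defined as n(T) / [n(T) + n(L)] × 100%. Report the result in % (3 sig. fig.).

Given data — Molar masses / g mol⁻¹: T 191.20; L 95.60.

n(T) = 664 / 191.20 = 3.473 mol
n(L) = 442 / 95.60 = 4.623 mol
selectivity = 3.473/(3.473+4.623) × 100 = 42.90 %

42.9 %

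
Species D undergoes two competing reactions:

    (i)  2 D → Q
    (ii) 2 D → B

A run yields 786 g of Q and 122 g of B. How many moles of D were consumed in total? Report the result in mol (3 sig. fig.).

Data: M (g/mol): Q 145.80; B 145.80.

12.5 mol

n(Q) = 786 / 145.80 = 5.391 mol
n(B) = 122 / 145.80 = 0.8368 mol
n(D) via (i) = (2/1)×5.391 = 10.78 mol
n(D) via (ii) = (2/1)×0.8368 = 1.674 mol
total n(D) = 10.78 + 1.674 = 12.45 mol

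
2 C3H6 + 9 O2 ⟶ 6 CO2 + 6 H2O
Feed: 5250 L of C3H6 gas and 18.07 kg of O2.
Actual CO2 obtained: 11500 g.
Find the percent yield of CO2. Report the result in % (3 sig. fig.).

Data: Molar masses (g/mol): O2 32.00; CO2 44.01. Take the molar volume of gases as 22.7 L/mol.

n(C3H6) = 5250 / 22.7 = 231.3 mol
n(O2) = 18.07×1000 / 32.00 = 564.7 mol
n/ν for C3H6 = 231.3/2 = 115.7
n/ν for O2 = 564.7/9 = 62.74
Smallest n/ν is O2 → limiting reagent.
theoretical n(CO2) = (6/9) × 564.7 = 376.5 mol → 16570 g
% yield = 11500 / 16570 × 100 = 69.40 %

69.4 %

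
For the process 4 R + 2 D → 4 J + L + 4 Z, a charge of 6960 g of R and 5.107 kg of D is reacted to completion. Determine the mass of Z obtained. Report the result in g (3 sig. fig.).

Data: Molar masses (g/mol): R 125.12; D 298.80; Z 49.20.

1680 g

n(R) = 6960 / 125.12 = 55.63 mol
n(D) = 5.107×1000 / 298.80 = 17.09 mol
n/ν → R: 13.91, D: 8.545; D is limiting.
n(Z) = (4/2) × 17.09 = 34.18 mol
mass = 34.18 × 49.20 = 1682 g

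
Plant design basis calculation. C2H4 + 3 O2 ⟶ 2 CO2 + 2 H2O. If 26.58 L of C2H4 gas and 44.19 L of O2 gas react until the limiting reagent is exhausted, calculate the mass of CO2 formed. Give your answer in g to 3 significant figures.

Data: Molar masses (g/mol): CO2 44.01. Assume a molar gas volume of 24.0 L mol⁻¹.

54.0 g

n(C2H4) = 26.58 / 24.0 = 1.108 mol
n(O2) = 44.19 / 24.0 = 1.841 mol
n/ν for C2H4 = 1.108/1 = 1.108
n/ν for O2 = 1.841/3 = 0.6137
Smallest n/ν is O2 → limiting reagent.
n(CO2) = (2/3) × 1.841 = 1.227 mol
mass = 1.227 × 44.01 = 54.00 g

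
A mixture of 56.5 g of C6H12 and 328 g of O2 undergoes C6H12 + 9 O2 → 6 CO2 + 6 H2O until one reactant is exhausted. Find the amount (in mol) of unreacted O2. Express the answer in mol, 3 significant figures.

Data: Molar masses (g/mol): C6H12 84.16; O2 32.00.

4.21 mol

n(C6H12) = 56.50 / 84.16 = 0.6713 mol
n(O2) = 328.0 / 32.00 = 10.25 mol
n/ν for C6H12 = 0.6713/1 = 0.6713
n/ν for O2 = 10.25/9 = 1.139
Smallest n/ν is C6H12 → limiting reagent.
O2 consumed = (9/1) × 0.6713 = 6.042 mol
O2 remaining = 10.25 − 6.042 = 4.208 mol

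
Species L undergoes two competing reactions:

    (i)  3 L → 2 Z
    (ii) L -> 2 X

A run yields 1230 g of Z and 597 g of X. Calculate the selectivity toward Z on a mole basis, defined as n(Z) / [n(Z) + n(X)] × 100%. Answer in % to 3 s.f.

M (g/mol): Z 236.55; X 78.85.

n(Z) = 1230 / 236.55 = 5.200 mol
n(X) = 597 / 78.85 = 7.571 mol
selectivity = 5.200/(5.200+7.571) × 100 = 40.72 %

40.7 %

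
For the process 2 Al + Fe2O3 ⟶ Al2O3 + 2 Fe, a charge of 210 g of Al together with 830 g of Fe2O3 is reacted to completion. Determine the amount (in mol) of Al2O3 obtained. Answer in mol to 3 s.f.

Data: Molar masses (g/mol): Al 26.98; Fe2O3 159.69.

n(Al) = 210.0 / 26.98 = 7.784 mol
n(Fe2O3) = 830.0 / 159.69 = 5.198 mol
n/ν for Al = 7.784/2 = 3.892
n/ν for Fe2O3 = 5.198/1 = 5.198
Smallest n/ν is Al → limiting reagent.
n(Al2O3) = (1/2) × 7.784 = 3.892 mol

3.89 mol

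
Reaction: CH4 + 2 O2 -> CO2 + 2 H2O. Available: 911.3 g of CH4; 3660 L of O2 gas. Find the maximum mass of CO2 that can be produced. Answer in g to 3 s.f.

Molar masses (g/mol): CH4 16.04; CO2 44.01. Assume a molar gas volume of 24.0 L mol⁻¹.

2500 g

n(CH4) = 911.3 / 16.04 = 56.81 mol
n(O2) = 3660 / 24.0 = 152.5 mol
n/ν → CH4: 56.81, O2: 76.25; CH4 is limiting.
n(CO2) = (1/1) × 56.81 = 56.81 mol
mass = 56.81 × 44.01 = 2500 g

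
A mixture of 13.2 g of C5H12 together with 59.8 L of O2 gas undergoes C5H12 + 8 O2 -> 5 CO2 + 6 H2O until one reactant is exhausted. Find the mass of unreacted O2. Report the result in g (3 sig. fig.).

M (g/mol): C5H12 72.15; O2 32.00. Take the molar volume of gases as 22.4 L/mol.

n(C5H12) = 13.20 / 72.15 = 0.1830 mol
n(O2) = 59.80 / 22.4 = 2.670 mol
n/ν → C5H12: 0.1830, O2: 0.3338; C5H12 is limiting.
O2 consumed = (8/1) × 0.1830 = 1.464 mol
O2 remaining = 2.670 − 1.464 = 1.206 mol
mass = 1.206 × 32.00 = 38.59 g

38.6 g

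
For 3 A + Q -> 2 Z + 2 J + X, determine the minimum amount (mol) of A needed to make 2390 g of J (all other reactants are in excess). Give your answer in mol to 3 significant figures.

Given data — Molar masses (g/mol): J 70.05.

n(J) = 2390 / 70.05 = 34.12 mol
n(A) = (3/2) × 34.12 = 51.18 mol

51.2 mol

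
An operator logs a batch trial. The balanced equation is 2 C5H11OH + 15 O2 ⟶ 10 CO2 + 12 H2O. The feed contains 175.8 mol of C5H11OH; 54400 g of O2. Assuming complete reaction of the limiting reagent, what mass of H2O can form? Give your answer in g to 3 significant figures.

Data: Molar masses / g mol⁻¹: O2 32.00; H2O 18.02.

19000 g

n(C5H11OH) = 175.8 mol
n(O2) = 54400 / 32.00 = 1700 mol
n/ν for C5H11OH = 175.8/2 = 87.90
n/ν for O2 = 1700/15 = 113.3
Smallest n/ν is C5H11OH → limiting reagent.
n(H2O) = (12/2) × 175.8 = 1055 mol
mass = 1055 × 18.02 = 19010 g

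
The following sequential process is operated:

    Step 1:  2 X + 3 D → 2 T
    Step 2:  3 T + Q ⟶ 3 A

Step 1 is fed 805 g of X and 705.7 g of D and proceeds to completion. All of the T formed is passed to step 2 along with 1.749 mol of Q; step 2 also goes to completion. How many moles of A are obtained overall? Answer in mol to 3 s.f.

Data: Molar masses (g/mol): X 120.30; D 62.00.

Step 1:
n(X) = 805.0 / 120.30 = 6.692 mol
n(D) = 705.7 / 62.00 = 11.38 mol
n/ν for X = 6.692/2 = 3.346
n/ν for D = 11.38/3 = 3.793
Smallest n/ν is X → limiting reagent.
n(T) produced = (2/2) × 6.692 = 6.692 mol
Step 2:
n(T) available = 6.692 mol
n(Q) = 1.749 mol
n/ν for T = 6.692/3 = 2.231
n/ν for Q = 1.749/1 = 1.749
Smallest n/ν is Q → limiting reagent.
n(A) = (3/1) × 1.749 = 5.247 mol

5.25 mol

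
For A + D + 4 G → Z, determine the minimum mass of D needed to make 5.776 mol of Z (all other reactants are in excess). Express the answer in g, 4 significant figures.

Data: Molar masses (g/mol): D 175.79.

1015 g

n(Z) = 5.776 mol
n(D) = (1/1) × 5.776 = 5.776 mol
mass = 5.776 × 175.79 = 1015 g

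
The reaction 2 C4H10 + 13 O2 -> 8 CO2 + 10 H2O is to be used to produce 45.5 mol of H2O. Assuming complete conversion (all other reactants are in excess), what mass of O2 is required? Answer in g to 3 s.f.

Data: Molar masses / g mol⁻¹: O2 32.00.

1890 g

n(H2O) = 45.50 mol
n(O2) = (13/10) × 45.50 = 59.15 mol
mass = 59.15 × 32.00 = 1893 g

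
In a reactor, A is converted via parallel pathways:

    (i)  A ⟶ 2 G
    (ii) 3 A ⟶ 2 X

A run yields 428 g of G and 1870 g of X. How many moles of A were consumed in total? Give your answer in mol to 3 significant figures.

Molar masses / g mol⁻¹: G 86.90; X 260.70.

13.2 mol

n(G) = 428 / 86.90 = 4.925 mol
n(X) = 1870 / 260.70 = 7.173 mol
n(A) via (i) = (1/2)×4.925 = 2.463 mol
n(A) via (ii) = (3/2)×7.173 = 10.76 mol
total n(A) = 2.463 + 10.76 = 13.22 mol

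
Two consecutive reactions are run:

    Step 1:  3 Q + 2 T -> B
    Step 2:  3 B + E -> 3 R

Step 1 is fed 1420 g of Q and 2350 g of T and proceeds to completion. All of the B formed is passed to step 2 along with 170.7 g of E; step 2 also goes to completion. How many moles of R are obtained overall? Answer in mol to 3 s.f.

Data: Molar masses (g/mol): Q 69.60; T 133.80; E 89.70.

Step 1:
n(Q) = 1420 / 69.60 = 20.40 mol
n(T) = 2350 / 133.80 = 17.56 mol
n/ν for Q = 20.40/3 = 6.800
n/ν for T = 17.56/2 = 8.780
Smallest n/ν is Q → limiting reagent.
n(B) produced = (1/3) × 20.40 = 6.800 mol
Step 2:
n(B) available = 6.800 mol
n(E) = 170.7 / 89.70 = 1.903 mol
n/ν for B = 6.800/3 = 2.267
n/ν for E = 1.903/1 = 1.903
Smallest n/ν is E → limiting reagent.
n(R) = (3/1) × 1.903 = 5.709 mol

5.71 mol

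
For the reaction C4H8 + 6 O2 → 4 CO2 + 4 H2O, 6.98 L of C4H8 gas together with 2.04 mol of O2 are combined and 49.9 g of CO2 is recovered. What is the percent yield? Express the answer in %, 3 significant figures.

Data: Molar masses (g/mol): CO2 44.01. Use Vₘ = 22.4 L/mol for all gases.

n(C4H8) = 6.980 / 22.4 = 0.3116 mol
n(O2) = 2.040 mol
n/ν for C4H8 = 0.3116/1 = 0.3116
n/ν for O2 = 2.040/6 = 0.3400
Smallest n/ν is C4H8 → limiting reagent.
theoretical n(CO2) = (4/1) × 0.3116 = 1.246 mol → 54.84 g
% yield = 49.9 / 54.84 × 100 = 90.99 %

91.0 %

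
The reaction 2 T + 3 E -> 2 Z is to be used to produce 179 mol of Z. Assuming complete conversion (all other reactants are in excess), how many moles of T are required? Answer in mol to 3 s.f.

n(Z) = 179.0 mol
n(T) = (2/2) × 179.0 = 179.0 mol

179 mol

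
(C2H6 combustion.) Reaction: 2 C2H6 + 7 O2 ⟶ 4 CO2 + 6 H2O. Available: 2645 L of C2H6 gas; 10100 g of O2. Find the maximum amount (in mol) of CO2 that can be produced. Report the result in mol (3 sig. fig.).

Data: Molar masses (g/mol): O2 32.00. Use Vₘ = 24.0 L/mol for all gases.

180 mol

n(C2H6) = 2645 / 24.0 = 110.2 mol
n(O2) = 10100 / 32.00 = 315.6 mol
n/ν for C2H6 = 110.2/2 = 55.10
n/ν for O2 = 315.6/7 = 45.09
Smallest n/ν is O2 → limiting reagent.
n(CO2) = (4/7) × 315.6 = 180.3 mol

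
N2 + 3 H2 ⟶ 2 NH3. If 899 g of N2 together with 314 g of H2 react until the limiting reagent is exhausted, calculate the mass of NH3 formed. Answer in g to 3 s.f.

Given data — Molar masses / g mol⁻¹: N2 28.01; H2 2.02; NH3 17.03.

n(N2) = 899.0 / 28.01 = 32.10 mol
n(H2) = 314.0 / 2.02 = 155.4 mol
n/ν for N2 = 32.10/1 = 32.10
n/ν for H2 = 155.4/3 = 51.80
Smallest n/ν is N2 → limiting reagent.
n(NH3) = (2/1) × 32.10 = 64.20 mol
mass = 64.20 × 17.03 = 1093 g

1090 g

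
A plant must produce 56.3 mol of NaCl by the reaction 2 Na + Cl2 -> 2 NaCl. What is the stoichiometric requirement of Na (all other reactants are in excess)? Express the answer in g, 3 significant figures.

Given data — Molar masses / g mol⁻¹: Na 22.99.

n(NaCl) = 56.30 mol
n(Na) = (2/2) × 56.30 = 56.30 mol
mass = 56.30 × 22.99 = 1294 g

1290 g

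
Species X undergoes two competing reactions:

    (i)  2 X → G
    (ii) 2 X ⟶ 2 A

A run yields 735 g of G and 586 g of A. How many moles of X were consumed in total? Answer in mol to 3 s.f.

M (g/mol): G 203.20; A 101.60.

n(G) = 735 / 203.20 = 3.617 mol
n(A) = 586 / 101.60 = 5.768 mol
n(X) via (i) = (2/1)×3.617 = 7.234 mol
n(X) via (ii) = (2/2)×5.768 = 5.768 mol
total n(X) = 7.234 + 5.768 = 13.00 mol

13.0 mol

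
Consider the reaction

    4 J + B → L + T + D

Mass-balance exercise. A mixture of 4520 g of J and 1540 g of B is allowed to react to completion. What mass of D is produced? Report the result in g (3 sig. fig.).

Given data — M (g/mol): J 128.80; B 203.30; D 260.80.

1980 g

n(J) = 4520 / 128.80 = 35.09 mol
n(B) = 1540 / 203.30 = 7.575 mol
n/ν → J: 8.773, B: 7.575; B is limiting.
n(D) = (1/1) × 7.575 = 7.575 mol
mass = 7.575 × 260.80 = 1976 g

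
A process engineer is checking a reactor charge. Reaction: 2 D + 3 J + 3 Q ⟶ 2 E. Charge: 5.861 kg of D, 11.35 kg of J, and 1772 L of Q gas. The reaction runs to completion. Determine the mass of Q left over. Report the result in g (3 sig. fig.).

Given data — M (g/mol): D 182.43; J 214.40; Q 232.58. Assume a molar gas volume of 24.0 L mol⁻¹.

n(D) = 5.861×1000 / 182.43 = 32.13 mol
n(J) = 11.35×1000 / 214.40 = 52.94 mol
n(Q) = 1772 / 24.0 = 73.83 mol
n/ν for D = 32.13/2 = 16.07
n/ν for J = 52.94/3 = 17.65
n/ν for Q = 73.83/3 = 24.61
Smallest n/ν is D → limiting reagent.
Q consumed = (3/2) × 32.13 = 48.20 mol
Q remaining = 73.83 − 48.20 = 25.63 mol
mass = 25.63 × 232.58 = 5961 g

5960 g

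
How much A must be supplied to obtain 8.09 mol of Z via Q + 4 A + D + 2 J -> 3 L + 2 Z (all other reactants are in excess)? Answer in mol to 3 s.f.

n(Z) = 8.090 mol
n(A) = (4/2) × 8.090 = 16.18 mol

16.2 mol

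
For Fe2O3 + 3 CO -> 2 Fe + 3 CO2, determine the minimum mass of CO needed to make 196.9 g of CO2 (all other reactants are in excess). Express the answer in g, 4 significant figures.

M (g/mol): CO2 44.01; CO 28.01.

n(CO2) = 196.9 / 44.01 = 4.474 mol
n(CO) = (3/3) × 4.474 = 4.474 mol
mass = 4.474 × 28.01 = 125.3 g

125.3 g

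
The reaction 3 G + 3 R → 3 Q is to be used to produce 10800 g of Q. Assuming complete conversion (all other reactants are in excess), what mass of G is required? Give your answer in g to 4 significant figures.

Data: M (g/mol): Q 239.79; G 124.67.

n(Q) = 10800 / 239.79 = 45.04 mol
n(G) = (3/3) × 45.04 = 45.04 mol
mass = 45.04 × 124.67 = 5615 g

5615 g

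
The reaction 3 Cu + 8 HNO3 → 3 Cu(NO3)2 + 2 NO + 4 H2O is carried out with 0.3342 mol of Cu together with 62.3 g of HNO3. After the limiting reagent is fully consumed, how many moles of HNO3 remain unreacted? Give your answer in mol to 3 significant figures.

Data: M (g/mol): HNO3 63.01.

0.0975 mol

n(Cu) = 0.3342 mol
n(HNO3) = 62.30 / 63.01 = 0.9887 mol
n/ν for Cu = 0.3342/3 = 0.1114
n/ν for HNO3 = 0.9887/8 = 0.1236
Smallest n/ν is Cu → limiting reagent.
HNO3 consumed = (8/3) × 0.3342 = 0.8912 mol
HNO3 remaining = 0.9887 − 0.8912 = 0.09750 mol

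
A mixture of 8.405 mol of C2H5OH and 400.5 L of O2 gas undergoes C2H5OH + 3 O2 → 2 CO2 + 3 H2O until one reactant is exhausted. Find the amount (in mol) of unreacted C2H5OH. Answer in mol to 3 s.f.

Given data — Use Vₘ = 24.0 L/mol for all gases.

2.84 mol

n(C2H5OH) = 8.405 mol
n(O2) = 400.5 / 24.0 = 16.69 mol
n/ν for C2H5OH = 8.405/1 = 8.405
n/ν for O2 = 16.69/3 = 5.563
Smallest n/ν is O2 → limiting reagent.
C2H5OH consumed = (1/3) × 16.69 = 5.563 mol
C2H5OH remaining = 8.405 − 5.563 = 2.842 mol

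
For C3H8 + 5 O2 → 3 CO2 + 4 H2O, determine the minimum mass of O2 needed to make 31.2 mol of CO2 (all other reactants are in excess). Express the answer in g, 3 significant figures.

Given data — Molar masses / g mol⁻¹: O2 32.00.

n(CO2) = 31.20 mol
n(O2) = (5/3) × 31.20 = 52.00 mol
mass = 52.00 × 32.00 = 1664 g

1660 g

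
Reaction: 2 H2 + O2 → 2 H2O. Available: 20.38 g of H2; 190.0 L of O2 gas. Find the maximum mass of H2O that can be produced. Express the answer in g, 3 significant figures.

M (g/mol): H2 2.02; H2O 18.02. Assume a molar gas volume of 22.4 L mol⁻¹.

182 g

n(H2) = 20.38 / 2.02 = 10.09 mol
n(O2) = 190.0 / 22.4 = 8.482 mol
n/ν → H2: 5.045, O2: 8.482; H2 is limiting.
n(H2O) = (2/2) × 10.09 = 10.09 mol
mass = 10.09 × 18.02 = 181.8 g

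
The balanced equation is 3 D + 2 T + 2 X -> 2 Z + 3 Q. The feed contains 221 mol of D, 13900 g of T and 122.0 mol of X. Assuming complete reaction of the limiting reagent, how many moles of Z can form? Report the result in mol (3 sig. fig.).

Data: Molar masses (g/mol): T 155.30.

n(D) = 221.0 mol
n(T) = 13900 / 155.30 = 89.50 mol
n(X) = 122.0 mol
n/ν for D = 221.0/3 = 73.67
n/ν for T = 89.50/2 = 44.75
n/ν for X = 122.0/2 = 61.00
Smallest n/ν is T → limiting reagent.
n(Z) = (2/2) × 89.50 = 89.50 mol

89.5 mol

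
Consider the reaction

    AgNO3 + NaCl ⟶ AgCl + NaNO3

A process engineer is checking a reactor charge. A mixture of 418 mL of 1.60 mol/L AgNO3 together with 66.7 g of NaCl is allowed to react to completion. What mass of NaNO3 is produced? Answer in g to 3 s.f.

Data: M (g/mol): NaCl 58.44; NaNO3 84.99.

56.8 g

n(AgNO3) = 1.60 × 418.0/1000 = 0.6688 mol
n(NaCl) = 66.70 / 58.44 = 1.141 mol
n/ν for AgNO3 = 0.6688/1 = 0.6688
n/ν for NaCl = 1.141/1 = 1.141
Smallest n/ν is AgNO3 → limiting reagent.
n(NaNO3) = (1/1) × 0.6688 = 0.6688 mol
mass = 0.6688 × 84.99 = 56.84 g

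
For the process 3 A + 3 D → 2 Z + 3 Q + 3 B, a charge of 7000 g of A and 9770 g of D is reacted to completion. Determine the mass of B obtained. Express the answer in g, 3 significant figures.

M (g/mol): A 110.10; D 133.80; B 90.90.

5780 g

n(A) = 7000 / 110.10 = 63.58 mol
n(D) = 9770 / 133.80 = 73.02 mol
n/ν → A: 21.19, D: 24.34; A is limiting.
n(B) = (3/3) × 63.58 = 63.58 mol
mass = 63.58 × 90.90 = 5779 g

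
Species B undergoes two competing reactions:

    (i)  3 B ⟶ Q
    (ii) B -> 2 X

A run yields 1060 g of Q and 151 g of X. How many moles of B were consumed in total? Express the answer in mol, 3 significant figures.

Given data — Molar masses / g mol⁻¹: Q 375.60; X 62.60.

9.67 mol

n(Q) = 1060 / 375.60 = 2.822 mol
n(X) = 151 / 62.60 = 2.412 mol
n(B) via (i) = (3/1)×2.822 = 8.466 mol
n(B) via (ii) = (1/2)×2.412 = 1.206 mol
total n(B) = 8.466 + 1.206 = 9.672 mol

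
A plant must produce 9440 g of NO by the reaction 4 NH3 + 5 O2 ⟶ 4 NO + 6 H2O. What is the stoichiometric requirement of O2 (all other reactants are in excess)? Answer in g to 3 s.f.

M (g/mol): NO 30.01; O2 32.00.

n(NO) = 9440 / 30.01 = 314.6 mol
n(O2) = (5/4) × 314.6 = 393.3 mol
mass = 393.3 × 32.00 = 12590 g

12600 g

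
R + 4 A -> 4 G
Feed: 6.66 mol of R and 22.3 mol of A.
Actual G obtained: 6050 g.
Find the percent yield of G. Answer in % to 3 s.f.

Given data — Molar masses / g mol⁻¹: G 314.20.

n(R) = 6.660 mol
n(A) = 22.30 mol
n/ν for R = 6.660/1 = 6.660
n/ν for A = 22.30/4 = 5.575
Smallest n/ν is A → limiting reagent.
theoretical n(G) = (4/4) × 22.30 = 22.30 mol → 7007 g
% yield = 6050 / 7007 × 100 = 86.34 %

86.3 %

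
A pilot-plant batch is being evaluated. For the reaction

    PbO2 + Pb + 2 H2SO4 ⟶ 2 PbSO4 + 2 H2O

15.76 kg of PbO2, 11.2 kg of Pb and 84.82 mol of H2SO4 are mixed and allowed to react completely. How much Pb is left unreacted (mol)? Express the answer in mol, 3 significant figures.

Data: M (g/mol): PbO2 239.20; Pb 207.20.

11.6 mol

n(PbO2) = 15.76×1000 / 239.20 = 65.89 mol
n(Pb) = 11.20×1000 / 207.20 = 54.05 mol
n(H2SO4) = 84.82 mol
n/ν → PbO2: 65.89, Pb: 54.05, H2SO4: 42.41; H2SO4 is limiting.
Pb consumed = (1/2) × 84.82 = 42.41 mol
Pb remaining = 54.05 − 42.41 = 11.64 mol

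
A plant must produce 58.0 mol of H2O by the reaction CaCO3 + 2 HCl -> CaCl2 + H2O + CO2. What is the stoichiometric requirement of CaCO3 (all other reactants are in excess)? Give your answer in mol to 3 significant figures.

n(H2O) = 58.00 mol
n(CaCO3) = (1/1) × 58.00 = 58.00 mol

58.0 mol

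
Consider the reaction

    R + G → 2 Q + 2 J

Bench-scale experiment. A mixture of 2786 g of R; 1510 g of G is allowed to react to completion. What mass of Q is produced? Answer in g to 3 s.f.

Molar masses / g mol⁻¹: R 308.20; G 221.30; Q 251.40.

n(R) = 2786 / 308.20 = 9.040 mol
n(G) = 1510 / 221.30 = 6.823 mol
n/ν for R = 9.040/1 = 9.040
n/ν for G = 6.823/1 = 6.823
Smallest n/ν is G → limiting reagent.
n(Q) = (2/1) × 6.823 = 13.65 mol
mass = 13.65 × 251.40 = 3432 g

3430 g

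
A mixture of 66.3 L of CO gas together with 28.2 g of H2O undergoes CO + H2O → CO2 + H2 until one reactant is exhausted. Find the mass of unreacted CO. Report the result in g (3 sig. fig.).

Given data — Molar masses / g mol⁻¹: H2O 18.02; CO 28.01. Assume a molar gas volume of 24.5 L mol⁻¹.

n(CO) = 66.30 / 24.5 = 2.706 mol
n(H2O) = 28.20 / 18.02 = 1.565 mol
n/ν → CO: 2.706, H2O: 1.565; H2O is limiting.
CO consumed = (1/1) × 1.565 = 1.565 mol
CO remaining = 2.706 − 1.565 = 1.141 mol
mass = 1.141 × 28.01 = 31.96 g

32.0 g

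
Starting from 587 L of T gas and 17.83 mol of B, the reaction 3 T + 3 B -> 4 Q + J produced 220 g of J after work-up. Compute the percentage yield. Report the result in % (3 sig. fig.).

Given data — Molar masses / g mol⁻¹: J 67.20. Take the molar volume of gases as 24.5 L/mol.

55.1 %

n(T) = 587.0 / 24.5 = 23.96 mol
n(B) = 17.83 mol
n/ν for T = 23.96/3 = 7.987
n/ν for B = 17.83/3 = 5.943
Smallest n/ν is B → limiting reagent.
theoretical n(J) = (1/3) × 17.83 = 5.943 mol → 399.4 g
% yield = 220 / 399.4 × 100 = 55.08 %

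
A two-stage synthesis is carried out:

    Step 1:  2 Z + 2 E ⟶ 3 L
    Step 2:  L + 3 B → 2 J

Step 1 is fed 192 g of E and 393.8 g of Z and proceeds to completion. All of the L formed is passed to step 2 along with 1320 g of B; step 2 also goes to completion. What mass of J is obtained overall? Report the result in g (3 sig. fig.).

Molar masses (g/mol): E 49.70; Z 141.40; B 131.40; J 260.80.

1750 g

Step 1:
n(E) = 192.0 / 49.70 = 3.863 mol
n(Z) = 393.8 / 141.40 = 2.785 mol
n/ν → E: 1.932, Z: 1.393; Z is limiting.
n(L) produced = (3/2) × 2.785 = 4.178 mol
Step 2:
n(L) available = 4.178 mol
n(B) = 1320 / 131.40 = 10.05 mol
n/ν → L: 4.178, B: 3.350; B is limiting.
n(J) = (2/3) × 10.05 = 6.700 mol
mass = 6.700 × 260.80 = 1747 g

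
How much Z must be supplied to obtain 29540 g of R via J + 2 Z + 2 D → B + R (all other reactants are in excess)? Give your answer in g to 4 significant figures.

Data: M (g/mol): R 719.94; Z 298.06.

24460 g

n(R) = 29540 / 719.94 = 41.03 mol
n(Z) = (2/1) × 41.03 = 82.06 mol
mass = 82.06 × 298.06 = 24460 g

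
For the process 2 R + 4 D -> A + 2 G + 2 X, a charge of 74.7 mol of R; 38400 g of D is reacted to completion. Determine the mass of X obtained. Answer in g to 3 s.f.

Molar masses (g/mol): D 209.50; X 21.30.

1590 g

n(R) = 74.70 mol
n(D) = 38400 / 209.50 = 183.3 mol
n/ν for R = 74.70/2 = 37.35
n/ν for D = 183.3/4 = 45.83
Smallest n/ν is R → limiting reagent.
n(X) = (2/2) × 74.70 = 74.70 mol
mass = 74.70 × 21.30 = 1591 g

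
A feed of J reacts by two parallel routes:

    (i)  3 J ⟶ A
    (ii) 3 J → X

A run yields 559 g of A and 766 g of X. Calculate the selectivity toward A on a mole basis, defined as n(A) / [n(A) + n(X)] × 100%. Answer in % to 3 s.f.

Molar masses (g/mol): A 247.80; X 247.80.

n(A) = 559 / 247.80 = 2.256 mol
n(X) = 766 / 247.80 = 3.091 mol
selectivity = 2.256/(2.256+3.091) × 100 = 42.19 %

42.2 %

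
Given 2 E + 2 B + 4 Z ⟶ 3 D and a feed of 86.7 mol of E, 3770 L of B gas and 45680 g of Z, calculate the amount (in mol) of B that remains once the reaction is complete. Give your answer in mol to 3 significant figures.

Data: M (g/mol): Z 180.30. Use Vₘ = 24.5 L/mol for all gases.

67.2 mol

n(E) = 86.70 mol
n(B) = 3770 / 24.5 = 153.9 mol
n(Z) = 45680 / 180.30 = 253.4 mol
n/ν for E = 86.70/2 = 43.35
n/ν for B = 153.9/2 = 76.95
n/ν for Z = 253.4/4 = 63.35
Smallest n/ν is E → limiting reagent.
B consumed = (2/2) × 86.70 = 86.70 mol
B remaining = 153.9 − 86.70 = 67.20 mol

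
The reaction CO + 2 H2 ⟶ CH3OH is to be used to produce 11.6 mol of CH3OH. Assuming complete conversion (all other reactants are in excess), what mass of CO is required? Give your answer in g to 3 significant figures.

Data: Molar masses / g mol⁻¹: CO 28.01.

n(CH3OH) = 11.60 mol
n(CO) = (1/1) × 11.60 = 11.60 mol
mass = 11.60 × 28.01 = 324.9 g

325 g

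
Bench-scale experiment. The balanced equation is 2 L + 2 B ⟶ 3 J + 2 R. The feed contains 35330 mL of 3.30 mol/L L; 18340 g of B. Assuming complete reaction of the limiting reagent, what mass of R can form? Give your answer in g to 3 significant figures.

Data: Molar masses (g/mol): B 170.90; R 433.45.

n(L) = 3.30 × 35330/1000 = 116.6 mol
n(B) = 18340 / 170.90 = 107.3 mol
n/ν for L = 116.6/2 = 58.30
n/ν for B = 107.3/2 = 53.65
Smallest n/ν is B → limiting reagent.
n(R) = (2/2) × 107.3 = 107.3 mol
mass = 107.3 × 433.45 = 46510 g

46500 g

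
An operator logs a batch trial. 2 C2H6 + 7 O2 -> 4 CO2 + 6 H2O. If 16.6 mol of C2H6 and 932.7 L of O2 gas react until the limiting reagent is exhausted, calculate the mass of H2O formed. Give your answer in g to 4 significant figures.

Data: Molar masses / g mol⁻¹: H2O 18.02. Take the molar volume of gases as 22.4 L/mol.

n(C2H6) = 16.60 mol
n(O2) = 932.7 / 22.4 = 41.64 mol
n/ν → C2H6: 8.300, O2: 5.949; O2 is limiting.
n(H2O) = (6/7) × 41.64 = 35.69 mol
mass = 35.69 × 18.02 = 643.1 g

643.1 g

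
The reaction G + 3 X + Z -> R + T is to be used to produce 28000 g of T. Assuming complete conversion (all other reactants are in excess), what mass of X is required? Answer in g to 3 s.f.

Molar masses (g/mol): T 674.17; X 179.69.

n(T) = 28000 / 674.17 = 41.53 mol
n(X) = (3/1) × 41.53 = 124.6 mol
mass = 124.6 × 179.69 = 22390 g

22400 g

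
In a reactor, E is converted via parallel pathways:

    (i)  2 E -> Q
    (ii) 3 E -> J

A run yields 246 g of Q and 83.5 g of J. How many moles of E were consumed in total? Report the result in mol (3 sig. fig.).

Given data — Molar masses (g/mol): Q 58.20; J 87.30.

11.3 mol

n(Q) = 246 / 58.20 = 4.227 mol
n(J) = 83.5 / 87.30 = 0.9565 mol
n(E) via (i) = (2/1)×4.227 = 8.454 mol
n(E) via (ii) = (3/1)×0.9565 = 2.870 mol
total n(E) = 8.454 + 2.870 = 11.32 mol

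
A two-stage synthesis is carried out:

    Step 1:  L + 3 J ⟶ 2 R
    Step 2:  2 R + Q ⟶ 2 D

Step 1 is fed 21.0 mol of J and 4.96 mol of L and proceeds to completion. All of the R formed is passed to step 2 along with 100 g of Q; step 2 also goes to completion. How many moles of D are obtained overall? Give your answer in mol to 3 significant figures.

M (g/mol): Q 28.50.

7.02 mol

Step 1:
n(J) = 21.00 mol
n(L) = 4.960 mol
n/ν for J = 21.00/3 = 7.000
n/ν for L = 4.960/1 = 4.960
Smallest n/ν is L → limiting reagent.
n(R) produced = (2/1) × 4.960 = 9.920 mol
Step 2:
n(R) available = 9.920 mol
n(Q) = 100.0 / 28.50 = 3.509 mol
n/ν for R = 9.920/2 = 4.960
n/ν for Q = 3.509/1 = 3.509
Smallest n/ν is Q → limiting reagent.
n(D) = (2/1) × 3.509 = 7.018 mol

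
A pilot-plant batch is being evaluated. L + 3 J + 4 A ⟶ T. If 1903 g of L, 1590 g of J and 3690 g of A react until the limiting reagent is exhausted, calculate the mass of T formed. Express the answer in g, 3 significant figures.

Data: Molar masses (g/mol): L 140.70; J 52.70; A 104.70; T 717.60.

n(L) = 1903 / 140.70 = 13.53 mol
n(J) = 1590 / 52.70 = 30.17 mol
n(A) = 3690 / 104.70 = 35.24 mol
n/ν → L: 13.53, J: 10.06, A: 8.810; A is limiting.
n(T) = (1/4) × 35.24 = 8.810 mol
mass = 8.810 × 717.60 = 6322 g

6320 g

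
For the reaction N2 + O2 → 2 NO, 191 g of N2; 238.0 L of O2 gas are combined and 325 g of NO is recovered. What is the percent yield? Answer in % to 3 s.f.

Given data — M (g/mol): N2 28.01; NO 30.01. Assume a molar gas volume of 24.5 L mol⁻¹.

n(N2) = 191.0 / 28.01 = 6.819 mol
n(O2) = 238.0 / 24.5 = 9.714 mol
n/ν → N2: 6.819, O2: 9.714; N2 is limiting.
theoretical n(NO) = (2/1) × 6.819 = 13.64 mol → 409.3 g
% yield = 325 / 409.3 × 100 = 79.40 %

79.4 %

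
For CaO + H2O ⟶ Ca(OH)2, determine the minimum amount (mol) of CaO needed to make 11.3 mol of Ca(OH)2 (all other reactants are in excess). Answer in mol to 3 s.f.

n(Ca(OH)2) = 11.30 mol
n(CaO) = (1/1) × 11.30 = 11.30 mol

11.3 mol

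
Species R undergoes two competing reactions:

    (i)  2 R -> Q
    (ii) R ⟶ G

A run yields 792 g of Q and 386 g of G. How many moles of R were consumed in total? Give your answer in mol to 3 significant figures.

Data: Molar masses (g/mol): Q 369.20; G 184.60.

n(Q) = 792 / 369.20 = 2.145 mol
n(G) = 386 / 184.60 = 2.091 mol
n(R) via (i) = (2/1)×2.145 = 4.290 mol
n(R) via (ii) = (1/1)×2.091 = 2.091 mol
total n(R) = 4.290 + 2.091 = 6.381 mol

6.38 mol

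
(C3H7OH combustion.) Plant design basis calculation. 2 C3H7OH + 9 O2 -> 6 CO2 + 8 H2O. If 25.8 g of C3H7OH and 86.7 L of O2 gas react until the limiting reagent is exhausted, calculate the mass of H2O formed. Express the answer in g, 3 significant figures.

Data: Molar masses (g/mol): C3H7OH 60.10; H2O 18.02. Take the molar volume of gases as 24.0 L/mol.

30.9 g

n(C3H7OH) = 25.80 / 60.10 = 0.4293 mol
n(O2) = 86.70 / 24.0 = 3.613 mol
n/ν for C3H7OH = 0.4293/2 = 0.2147
n/ν for O2 = 3.613/9 = 0.4014
Smallest n/ν is C3H7OH → limiting reagent.
n(H2O) = (8/2) × 0.4293 = 1.717 mol
mass = 1.717 × 18.02 = 30.94 g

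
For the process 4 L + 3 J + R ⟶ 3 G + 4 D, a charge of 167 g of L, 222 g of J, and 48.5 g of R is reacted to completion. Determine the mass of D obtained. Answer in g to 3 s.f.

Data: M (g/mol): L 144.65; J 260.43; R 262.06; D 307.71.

228 g

n(L) = 167.0 / 144.65 = 1.155 mol
n(J) = 222.0 / 260.43 = 0.8524 mol
n(R) = 48.50 / 262.06 = 0.1851 mol
n/ν for L = 1.155/4 = 0.2888
n/ν for J = 0.8524/3 = 0.2841
n/ν for R = 0.1851/1 = 0.1851
Smallest n/ν is R → limiting reagent.
n(D) = (4/1) × 0.1851 = 0.7404 mol
mass = 0.7404 × 307.71 = 227.8 g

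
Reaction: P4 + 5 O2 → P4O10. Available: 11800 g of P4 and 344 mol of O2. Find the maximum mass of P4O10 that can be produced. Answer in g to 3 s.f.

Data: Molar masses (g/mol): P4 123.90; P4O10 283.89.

n(P4) = 11800 / 123.90 = 95.24 mol
n(O2) = 344.0 mol
n/ν for P4 = 95.24/1 = 95.24
n/ν for O2 = 344.0/5 = 68.80
Smallest n/ν is O2 → limiting reagent.
n(P4O10) = (1/5) × 344.0 = 68.80 mol
mass = 68.80 × 283.89 = 19530 g

19500 g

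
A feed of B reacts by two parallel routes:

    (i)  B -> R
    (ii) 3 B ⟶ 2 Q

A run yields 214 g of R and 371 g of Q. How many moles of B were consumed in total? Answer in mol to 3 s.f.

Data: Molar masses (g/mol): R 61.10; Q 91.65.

9.57 mol

n(R) = 214 / 61.10 = 3.502 mol
n(Q) = 371 / 91.65 = 4.048 mol
n(B) via (i) = (1/1)×3.502 = 3.502 mol
n(B) via (ii) = (3/2)×4.048 = 6.072 mol
total n(B) = 3.502 + 6.072 = 9.574 mol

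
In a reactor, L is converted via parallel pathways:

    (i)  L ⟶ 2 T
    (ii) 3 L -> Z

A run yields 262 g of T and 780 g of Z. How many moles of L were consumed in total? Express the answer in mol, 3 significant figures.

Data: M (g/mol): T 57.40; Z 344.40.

n(T) = 262 / 57.40 = 4.564 mol
n(Z) = 780 / 344.40 = 2.265 mol
n(L) via (i) = (1/2)×4.564 = 2.282 mol
n(L) via (ii) = (3/1)×2.265 = 6.795 mol
total n(L) = 2.282 + 6.795 = 9.077 mol

9.08 mol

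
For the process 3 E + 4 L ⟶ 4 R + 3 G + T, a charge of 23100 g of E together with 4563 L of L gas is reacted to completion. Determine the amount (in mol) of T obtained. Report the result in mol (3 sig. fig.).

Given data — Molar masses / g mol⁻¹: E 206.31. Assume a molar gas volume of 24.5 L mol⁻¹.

37.3 mol

n(E) = 23100 / 206.31 = 112.0 mol
n(L) = 4563 / 24.5 = 186.2 mol
n/ν → E: 37.33, L: 46.55; E is limiting.
n(T) = (1/3) × 112.0 = 37.33 mol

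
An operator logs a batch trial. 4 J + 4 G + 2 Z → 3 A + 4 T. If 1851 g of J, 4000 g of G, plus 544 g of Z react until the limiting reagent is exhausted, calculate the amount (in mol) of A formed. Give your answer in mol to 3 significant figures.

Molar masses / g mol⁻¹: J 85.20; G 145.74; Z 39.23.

n(J) = 1851 / 85.20 = 21.73 mol
n(G) = 4000 / 145.74 = 27.45 mol
n(Z) = 544.0 / 39.23 = 13.87 mol
n/ν for J = 21.73/4 = 5.433
n/ν for G = 27.45/4 = 6.863
n/ν for Z = 13.87/2 = 6.935
Smallest n/ν is J → limiting reagent.
n(A) = (3/4) × 21.73 = 16.30 mol

16.3 mol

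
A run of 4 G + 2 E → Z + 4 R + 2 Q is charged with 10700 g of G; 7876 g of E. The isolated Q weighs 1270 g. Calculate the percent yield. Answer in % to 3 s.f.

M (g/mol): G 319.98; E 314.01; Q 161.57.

47.0 %

n(G) = 10700 / 319.98 = 33.44 mol
n(E) = 7876 / 314.01 = 25.08 mol
n/ν for G = 33.44/4 = 8.360
n/ν for E = 25.08/2 = 12.54
Smallest n/ν is G → limiting reagent.
theoretical n(Q) = (2/4) × 33.44 = 16.72 mol → 2701 g
% yield = 1270 / 2701 × 100 = 47.02 %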